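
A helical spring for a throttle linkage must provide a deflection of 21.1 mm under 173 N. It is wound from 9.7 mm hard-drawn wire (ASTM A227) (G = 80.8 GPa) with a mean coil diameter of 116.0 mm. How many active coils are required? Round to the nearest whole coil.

Required rate k = F/δ = 173/21.1 = 8.1991 N/mm
N_a = Gd⁴/(8D³k) = (80.8×10³ × 9.7⁴)/(8 × 116.0³ × 8.1991)
    = 7.15317e+08 / 1.02383e+08 = 6.987 → 7 coils

7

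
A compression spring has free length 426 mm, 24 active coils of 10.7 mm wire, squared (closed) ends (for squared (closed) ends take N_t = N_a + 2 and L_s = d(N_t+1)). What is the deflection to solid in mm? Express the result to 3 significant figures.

137 mm

N_t = 26; L_s = 10.7·27 = 288.9 mm
δ_solid = L₀ − L_s = 426 − 288.9 = 137.1 mm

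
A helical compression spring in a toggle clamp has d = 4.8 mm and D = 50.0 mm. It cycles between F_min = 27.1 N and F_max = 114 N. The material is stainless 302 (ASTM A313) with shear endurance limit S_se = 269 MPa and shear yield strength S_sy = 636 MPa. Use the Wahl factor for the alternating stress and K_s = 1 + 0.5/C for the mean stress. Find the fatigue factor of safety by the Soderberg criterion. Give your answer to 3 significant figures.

2.89

C = D/d = 50.0/4.8 = 10.4167; K_W = (4C−1)/(4C−4)+0.615/C = 1.1387; K_s = 1+0.5/C = 1.0480
F_a = (F_max−F_min)/2 = 43.45 N; F_m = (F_max+F_min)/2 = 70.55 N
τ_a = K_W·8F_aD/(πd³) = 1.1387 × 50.024 = 56.961 MPa
τ_m = K_s·8F_mD/(πd³) = 1.0480 × 81.224 = 85.123 MPa
Soderberg: 1/n_f = τ_a/S_se + τ_m/S_sy = 56.961/269 + 85.123/636 = 0.21175 + 0.13384 = 0.34559
n_f = 1/0.34559 = 2.894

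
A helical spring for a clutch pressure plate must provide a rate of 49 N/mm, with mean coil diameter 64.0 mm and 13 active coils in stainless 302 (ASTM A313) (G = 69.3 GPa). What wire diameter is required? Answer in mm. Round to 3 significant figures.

11.8 mm

d = (8D³N_a·k / G)^(1/4) = (8·64.0³·13·49 / (69.3×10³))^0.25
  = (19277)^0.25 = 11.7831 mm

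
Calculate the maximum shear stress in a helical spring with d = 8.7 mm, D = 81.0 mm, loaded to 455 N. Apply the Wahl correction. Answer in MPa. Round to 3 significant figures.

165 MPa

Spring index C = D/d = 81.0/8.7 = 9.3103
K_W = (4C−1)/(4C−4) + 0.615/C = 36.241/33.241 + 0.0661 = 1.1563
τ₀ = 8FD/(πd³) = 8·455·81.0/(π·8.7³) = 294840/2068.7 = 142.52 MPa
τ_max = K·τ₀ = 1.1563 × 142.52 = 164.8 MPa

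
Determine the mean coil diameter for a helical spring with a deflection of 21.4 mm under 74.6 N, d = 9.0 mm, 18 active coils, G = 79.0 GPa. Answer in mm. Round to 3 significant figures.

Required rate k = F/δ = 74.6/21.4 = 3.486 N/mm
D = (Gd⁴/(8N_a·k))^(1/3) = (79.0×10³·9.0⁴/(8·18·3.486))^(1/3)
  = (1.03255e+06)^(1/3) = 101.0733 mm

101 mm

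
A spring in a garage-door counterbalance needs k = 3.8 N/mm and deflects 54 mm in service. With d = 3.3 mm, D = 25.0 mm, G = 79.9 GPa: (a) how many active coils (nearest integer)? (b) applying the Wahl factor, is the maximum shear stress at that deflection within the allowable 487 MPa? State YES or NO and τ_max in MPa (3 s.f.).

(a) 20 coils; (b) YES, τ_max = 433 MPa

N_a = Gd⁴/(8D³k) = (79.9×10³)(3.3⁴)/(8·25.0³·3.8) = 19.95 → N_a = 20
Actual rate k = Gd⁴/(8D³·20) = 3.7902 N/mm
Working load F = kδ = 3.7902·54 = 204.67 N
C = 25.0/3.3 = 7.5758; K_W = (4C−1)/(4C−4)+0.615/C = 1.1952
τ_max = K_W·8FD/(πd³) = 1.1952·362.57 = 433.36 MPa
τ_max ≤ 487 MPa → acceptable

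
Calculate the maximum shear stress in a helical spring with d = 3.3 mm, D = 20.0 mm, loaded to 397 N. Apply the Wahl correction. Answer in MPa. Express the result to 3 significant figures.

Spring index C = D/d = 20.0/3.3 = 6.0606
K_W = (4C−1)/(4C−4) + 0.615/C = 23.242/20.242 + 0.1015 = 1.2497
τ₀ = 8FD/(πd³) = 8·397·20.0/(π·3.3³) = 63520/112.9 = 562.62 MPa
τ_max = K·τ₀ = 1.2497 × 562.62 = 703.1 MPa

703 MPa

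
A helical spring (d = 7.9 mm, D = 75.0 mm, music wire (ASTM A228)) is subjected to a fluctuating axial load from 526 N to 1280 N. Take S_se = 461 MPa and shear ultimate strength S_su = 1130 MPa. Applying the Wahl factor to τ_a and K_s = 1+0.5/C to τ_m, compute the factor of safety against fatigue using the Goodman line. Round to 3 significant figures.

1.45

C = D/d = 75.0/7.9 = 9.4937; K_W = (4C−1)/(4C−4)+0.615/C = 1.1531; K_s = 1+0.5/C = 1.0527
F_a = (F_max−F_min)/2 = 377 N; F_m = (F_max+F_min)/2 = 903 N
τ_a = K_W·8F_aD/(πd³) = 1.1531 × 146.04 = 168.39 MPa
τ_m = K_s·8F_mD/(πd³) = 1.0527 × 349.79 = 368.21 MPa
Goodman: 1/n_f = τ_a/S_se + τ_m/S_su = 168.39/461 + 368.21/1130 = 0.36528 + 0.32585 = 0.69113
n_f = 1/0.69113 = 1.447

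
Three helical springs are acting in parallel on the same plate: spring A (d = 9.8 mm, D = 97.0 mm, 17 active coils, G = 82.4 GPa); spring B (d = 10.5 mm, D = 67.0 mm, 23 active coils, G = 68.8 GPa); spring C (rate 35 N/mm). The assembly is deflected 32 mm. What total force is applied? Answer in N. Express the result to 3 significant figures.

k_A = Gd⁴/(8D³N_a) = (82.4×10³)(9.8⁴)/(8·97.0³·17) = 6.1232 N/mm
k_B = Gd⁴/(8D³N_a) = (68.8×10³)(10.5⁴)/(8·67.0³·23) = 15.111 N/mm
Parallel: k_eq = 6.1232 + 15.111 + 35 = 56.235 N/mm
F = k_eq·δ = 56.235·32 = 1799.5 N

1800 N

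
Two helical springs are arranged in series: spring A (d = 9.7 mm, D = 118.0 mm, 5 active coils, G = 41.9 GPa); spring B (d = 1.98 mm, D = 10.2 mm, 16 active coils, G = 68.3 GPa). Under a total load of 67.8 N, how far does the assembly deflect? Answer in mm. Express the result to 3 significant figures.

k_A = Gd⁴/(8D³N_a) = (41.9×10³)(9.7⁴)/(8·118.0³·5) = 5.6441 N/mm
k_B = Gd⁴/(8D³N_a) = (68.3×10³)(1.98⁴)/(8·10.2³·16) = 7.7281 N/mm
Series: 1/k_eq = 1/5.6441 + 1/7.7281 = 0.30657; k_eq = 3.2618 N/mm
δ = F/k_eq = 67.8/3.2618 = 20.786 mm

20.8 mm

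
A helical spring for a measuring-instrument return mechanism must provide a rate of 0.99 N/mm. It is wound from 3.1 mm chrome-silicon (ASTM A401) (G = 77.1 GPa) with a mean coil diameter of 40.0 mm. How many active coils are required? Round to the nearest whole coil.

14

N_a = Gd⁴/(8D³k) = (77.1×10³ × 3.1⁴)/(8 × 40.0³ × 0.99)
    = 7.12035e+06 / 506880 = 14.05 → 14 coils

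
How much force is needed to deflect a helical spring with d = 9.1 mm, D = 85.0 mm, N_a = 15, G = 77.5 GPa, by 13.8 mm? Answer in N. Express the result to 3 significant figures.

99.5 N

k = Gd⁴/(8D³N_a) = (77.5×10³)(9.1⁴)/(8·85.0³·15) = 7.2116 N/mm
F = k·δ = 7.2116 × 13.8 = 99.52 N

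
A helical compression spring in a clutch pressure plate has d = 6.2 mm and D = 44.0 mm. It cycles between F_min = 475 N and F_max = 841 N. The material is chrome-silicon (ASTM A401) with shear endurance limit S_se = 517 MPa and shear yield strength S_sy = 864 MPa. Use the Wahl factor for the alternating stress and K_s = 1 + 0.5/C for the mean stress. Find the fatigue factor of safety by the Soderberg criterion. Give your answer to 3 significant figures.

C = D/d = 44.0/6.2 = 7.0968; K_W = (4C−1)/(4C−4)+0.615/C = 1.2097; K_s = 1+0.5/C = 1.0705
F_a = (F_max−F_min)/2 = 183 N; F_m = (F_max+F_min)/2 = 658 N
τ_a = K_W·8F_aD/(πd³) = 1.2097 × 86.034 = 104.07 MPa
τ_m = K_s·8F_mD/(πd³) = 1.0705 × 309.35 = 331.14 MPa
Soderberg: 1/n_f = τ_a/S_se + τ_m/S_sy = 104.07/517 + 331.14/864 = 0.20130 + 0.38326 = 0.58457
n_f = 1/0.58457 = 1.711

1.71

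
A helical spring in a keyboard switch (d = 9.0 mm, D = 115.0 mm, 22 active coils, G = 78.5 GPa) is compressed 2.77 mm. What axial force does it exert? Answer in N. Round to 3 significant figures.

5.33 N

k = Gd⁴/(8D³N_a) = (78.5×10³)(9.0⁴)/(8·115.0³·22) = 1.9241 N/mm
F = k·δ = 1.9241 × 2.77 = 5.3298 N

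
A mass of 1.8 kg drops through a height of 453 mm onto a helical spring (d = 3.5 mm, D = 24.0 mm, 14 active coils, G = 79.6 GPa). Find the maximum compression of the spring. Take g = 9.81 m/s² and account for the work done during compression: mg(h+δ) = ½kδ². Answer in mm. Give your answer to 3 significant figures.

47.9 mm

k = Gd⁴/(8D³N_a) = (79.6×10³)(3.5⁴)/(8·24.0³·14) = 7.715 N/mm
W = mg = 1.8 × 9.81 = 17.658 N
½kδ² − Wδ − Wh = 0 → δ = (W + √(W² + 2kWh))/k
δ = (17.658 + √(311.8 + 123425))/7.715 = (17.658 + 351.76)/7.715 = 47.884 mm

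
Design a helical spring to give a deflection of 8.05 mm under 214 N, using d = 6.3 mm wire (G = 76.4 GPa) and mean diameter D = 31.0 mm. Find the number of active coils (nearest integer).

Required rate k = F/δ = 214/8.05 = 26.584 N/mm
N_a = Gd⁴/(8D³k) = (76.4×10³ × 6.3⁴)/(8 × 31.0³ × 26.584)
    = 1.20353e+08 / 6.33568e+06 = 19 → 19 coils

19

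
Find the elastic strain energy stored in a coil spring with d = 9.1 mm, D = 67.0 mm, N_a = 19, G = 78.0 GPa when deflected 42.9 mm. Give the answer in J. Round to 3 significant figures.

k = Gd⁴/(8D³N_a) = (78.0×10³)(9.1⁴)/(8·67.0³·19) = 11.7 N/mm
U = ½kδ² = 0.5 × 11.7 × 42.9² = 10767 N·mm = 10.767 J

10.8 J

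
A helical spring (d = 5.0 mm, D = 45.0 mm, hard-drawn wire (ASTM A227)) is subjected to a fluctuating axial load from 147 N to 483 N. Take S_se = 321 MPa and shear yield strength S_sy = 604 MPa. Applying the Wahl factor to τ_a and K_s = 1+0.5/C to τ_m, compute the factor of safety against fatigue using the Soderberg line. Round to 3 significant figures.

0.941

C = D/d = 45.0/5.0 = 9.0000; K_W = (4C−1)/(4C−4)+0.615/C = 1.1621; K_s = 1+0.5/C = 1.0556
F_a = (F_max−F_min)/2 = 168 N; F_m = (F_max+F_min)/2 = 315 N
τ_a = K_W·8F_aD/(πd³) = 1.1621 × 154.01 = 178.97 MPa
τ_m = K_s·8F_mD/(πd³) = 1.0556 × 288.77 = 304.81 MPa
Soderberg: 1/n_f = τ_a/S_se + τ_m/S_sy = 178.97/321 + 304.81/604 = 0.55755 + 0.50466 = 1.0622
n_f = 1/1.0622 = 0.9414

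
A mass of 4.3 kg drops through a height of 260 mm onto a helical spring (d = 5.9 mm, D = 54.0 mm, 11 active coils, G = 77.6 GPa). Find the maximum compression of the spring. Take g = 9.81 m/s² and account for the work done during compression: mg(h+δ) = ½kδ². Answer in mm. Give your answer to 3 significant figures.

k = Gd⁴/(8D³N_a) = (77.6×10³)(5.9⁴)/(8·54.0³·11) = 6.7859 N/mm
W = mg = 4.3 × 9.81 = 42.183 N
½kδ² − Wδ − Wh = 0 → δ = (W + √(W² + 2kWh))/k
δ = (42.183 + √(1779.4 + 148849))/6.7859 = (42.183 + 388.11)/6.7859 = 63.41 mm

63.4 mm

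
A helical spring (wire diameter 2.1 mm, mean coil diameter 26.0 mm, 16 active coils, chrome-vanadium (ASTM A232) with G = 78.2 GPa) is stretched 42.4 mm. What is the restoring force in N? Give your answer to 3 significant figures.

k = Gd⁴/(8D³N_a) = (78.2×10³)(2.1⁴)/(8·26.0³·16) = 0.67601 N/mm
F = k·δ = 0.67601 × 42.4 = 28.663 N

28.7 N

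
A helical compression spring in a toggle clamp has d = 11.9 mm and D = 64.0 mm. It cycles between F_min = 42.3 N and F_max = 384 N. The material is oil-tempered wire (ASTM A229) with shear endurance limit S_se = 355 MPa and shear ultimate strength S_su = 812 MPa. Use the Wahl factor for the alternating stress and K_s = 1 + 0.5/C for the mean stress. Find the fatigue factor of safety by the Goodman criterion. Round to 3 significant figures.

11.4

C = D/d = 64.0/11.9 = 5.3782; K_W = (4C−1)/(4C−4)+0.615/C = 1.2857; K_s = 1+0.5/C = 1.0930
F_a = (F_max−F_min)/2 = 170.85 N; F_m = (F_max+F_min)/2 = 213.15 N
τ_a = K_W·8F_aD/(πd³) = 1.2857 × 16.523 = 21.243 MPa
τ_m = K_s·8F_mD/(πd³) = 1.0930 × 20.614 = 22.531 MPa
Goodman: 1/n_f = τ_a/S_se + τ_m/S_su = 21.243/355 + 22.531/812 = 0.05984 + 0.02775 = 0.087587
n_f = 1/0.087587 = 11.42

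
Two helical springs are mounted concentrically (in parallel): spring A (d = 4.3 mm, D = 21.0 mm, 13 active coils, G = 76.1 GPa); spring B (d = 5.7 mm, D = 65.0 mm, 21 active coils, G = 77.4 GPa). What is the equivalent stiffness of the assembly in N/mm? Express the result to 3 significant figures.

k_A = Gd⁴/(8D³N_a) = (76.1×10³)(4.3⁴)/(8·21.0³·13) = 27.013 N/mm
k_B = Gd⁴/(8D³N_a) = (77.4×10³)(5.7⁴)/(8·65.0³·21) = 1.7709 N/mm
Parallel: k_eq = 27.013 + 1.7709 = 28.784 N/mm

28.8 N/mm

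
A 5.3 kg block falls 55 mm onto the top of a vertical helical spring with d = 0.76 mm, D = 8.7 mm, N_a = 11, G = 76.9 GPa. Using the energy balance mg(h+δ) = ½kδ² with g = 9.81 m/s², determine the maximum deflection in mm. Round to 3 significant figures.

k = Gd⁴/(8D³N_a) = (76.9×10³)(0.76⁴)/(8·8.7³·11) = 0.44273 N/mm
W = mg = 5.3 × 9.81 = 51.993 N
½kδ² − Wδ − Wh = 0 → δ = (W + √(W² + 2kWh))/k
δ = (51.993 + √(2703.3 + 2532.08))/0.44273 = (51.993 + 72.356)/0.44273 = 280.87 mm

281 mm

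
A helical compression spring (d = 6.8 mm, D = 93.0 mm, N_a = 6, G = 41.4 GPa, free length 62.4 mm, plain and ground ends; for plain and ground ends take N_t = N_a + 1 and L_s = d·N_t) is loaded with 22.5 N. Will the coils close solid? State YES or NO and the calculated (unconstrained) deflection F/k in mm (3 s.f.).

k = Gd⁴/(8D³N_a) = (41.4×10³)(6.8⁴)/(8·93.0³·6) = 2.2927 N/mm
N_t = 7; L_s = 6.8·7 = 47.6 mm; δ_solid = L₀ − L_s = 62.4 − 47.6 = 14.8 mm
δ = F/k = 22.5/2.2927 = 9.8138 mm
δ < δ_solid → spring does not go solid

NO, δ = 9.81 mm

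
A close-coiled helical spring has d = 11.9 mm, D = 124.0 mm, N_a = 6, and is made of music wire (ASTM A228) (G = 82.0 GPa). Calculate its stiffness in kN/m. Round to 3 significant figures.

k = Gd⁴/(8D³N_a) = (82.0×10³ × 11.9⁴) / (8 × 124.0³ × 6)
  = 1.64438e+09 / 9.1518e+07 = 17.968 N/mm

18.0 kN/m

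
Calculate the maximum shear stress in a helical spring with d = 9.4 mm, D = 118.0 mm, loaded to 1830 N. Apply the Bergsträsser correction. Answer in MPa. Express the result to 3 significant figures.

732 MPa

Spring index C = D/d = 118.0/9.4 = 12.5532
K_B = (4C+2)/(4C−3) = 52.213/47.213 = 1.1059
τ₀ = 8FD/(πd³) = 8·1830·118.0/(π·9.4³) = 1.72752e+06/2609.4 = 662.05 MPa
τ_max = K·τ₀ = 1.1059 × 662.05 = 732.16 MPa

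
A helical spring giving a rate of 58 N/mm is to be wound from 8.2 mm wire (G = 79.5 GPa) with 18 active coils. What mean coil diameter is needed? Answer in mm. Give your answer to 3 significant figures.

35.0 mm

D = (Gd⁴/(8N_a·k))^(1/3) = (79.5×10³·8.2⁴/(8·18·58))^(1/3)
  = (43036)^(1/3) = 35.0438 mm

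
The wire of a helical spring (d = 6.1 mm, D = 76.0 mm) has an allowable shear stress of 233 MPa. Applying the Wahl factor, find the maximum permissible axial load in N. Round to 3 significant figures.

245 N

C = D/d = 76.0/6.1 = 12.4590
K_W = (4C−1)/(4C−4) + 0.615/C = 48.836/45.836 + 0.0494 = 1.1148
τ_max = K·8FD/(πd³) → F_max = τ_allow·πd³/(8DK)
F_max = 233·π·6.1³/(8·76.0·1.1148) = 1.6615e+05/677.81 = 245.13 N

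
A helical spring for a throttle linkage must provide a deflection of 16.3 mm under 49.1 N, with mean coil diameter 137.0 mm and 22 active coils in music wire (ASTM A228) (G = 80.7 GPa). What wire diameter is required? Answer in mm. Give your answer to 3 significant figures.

11.4 mm

Required rate k = F/δ = 49.1/16.3 = 3.0123 N/mm
d = (8D³N_a·k / G)^(1/4) = (8·137.0³·22·3.0123 / (80.7×10³))^0.25
  = (16893)^0.25 = 11.4005 mm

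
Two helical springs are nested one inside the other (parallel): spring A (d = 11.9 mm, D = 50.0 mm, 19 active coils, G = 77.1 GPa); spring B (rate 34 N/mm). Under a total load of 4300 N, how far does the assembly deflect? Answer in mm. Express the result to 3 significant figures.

37.3 mm

k_A = Gd⁴/(8D³N_a) = (77.1×10³)(11.9⁴)/(8·50.0³·19) = 81.375 N/mm
Parallel: k_eq = 81.375 + 34 = 115.37 N/mm
δ = F/k_eq = 4300/115.37 = 37.27 mm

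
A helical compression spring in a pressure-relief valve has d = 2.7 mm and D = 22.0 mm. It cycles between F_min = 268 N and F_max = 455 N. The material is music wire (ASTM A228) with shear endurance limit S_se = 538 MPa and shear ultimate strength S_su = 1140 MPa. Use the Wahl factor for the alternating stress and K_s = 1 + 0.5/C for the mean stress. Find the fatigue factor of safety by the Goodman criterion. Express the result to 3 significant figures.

0.649

C = D/d = 22.0/2.7 = 8.1481; K_W = (4C−1)/(4C−4)+0.615/C = 1.1804; K_s = 1+0.5/C = 1.0614
F_a = (F_max−F_min)/2 = 93.5 N; F_m = (F_max+F_min)/2 = 361.5 N
τ_a = K_W·8F_aD/(πd³) = 1.1804 × 266.12 = 314.13 MPa
τ_m = K_s·8F_mD/(πd³) = 1.0614 × 1028.9 = 1092.1 MPa
Goodman: 1/n_f = τ_a/S_se + τ_m/S_su = 314.13/538 + 1092.1/1140 = 0.58389 + 0.95794 = 1.5418
n_f = 1/1.5418 = 0.6486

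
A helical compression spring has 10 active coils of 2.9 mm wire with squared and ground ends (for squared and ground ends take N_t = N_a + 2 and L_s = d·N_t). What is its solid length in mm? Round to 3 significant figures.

34.8 mm

squared and ground ends: N_t = N_a + 2 = 10 + 2 = 12
L_s = d·N_t = 2.9 × 12 = 34.8 mm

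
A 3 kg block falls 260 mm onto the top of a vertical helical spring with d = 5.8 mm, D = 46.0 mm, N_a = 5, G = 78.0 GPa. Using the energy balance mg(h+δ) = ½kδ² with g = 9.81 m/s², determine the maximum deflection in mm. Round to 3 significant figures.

27.3 mm

k = Gd⁴/(8D³N_a) = (78.0×10³)(5.8⁴)/(8·46.0³·5) = 22.671 N/mm
W = mg = 3 × 9.81 = 29.43 N
½kδ² − Wδ − Wh = 0 → δ = (W + √(W² + 2kWh))/k
δ = (29.43 + √(866.12 + 346950))/22.671 = (29.43 + 589.76)/22.671 = 27.312 mm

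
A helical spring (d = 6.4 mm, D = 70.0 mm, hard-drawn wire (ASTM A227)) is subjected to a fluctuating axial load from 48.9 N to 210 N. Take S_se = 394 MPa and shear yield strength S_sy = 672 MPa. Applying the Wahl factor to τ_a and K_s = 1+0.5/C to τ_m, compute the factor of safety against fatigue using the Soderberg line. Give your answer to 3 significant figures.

C = D/d = 70.0/6.4 = 10.9375; K_W = (4C−1)/(4C−4)+0.615/C = 1.1317; K_s = 1+0.5/C = 1.0457
F_a = (F_max−F_min)/2 = 80.55 N; F_m = (F_max+F_min)/2 = 129.45 N
τ_a = K_W·8F_aD/(πd³) = 1.1317 × 54.773 = 61.986 MPa
τ_m = K_s·8F_mD/(πd³) = 1.0457 × 88.024 = 92.048 MPa
Soderberg: 1/n_f = τ_a/S_se + τ_m/S_sy = 61.986/394 + 92.048/672 = 0.15733 + 0.13698 = 0.2943
n_f = 1/0.2943 = 3.398

3.40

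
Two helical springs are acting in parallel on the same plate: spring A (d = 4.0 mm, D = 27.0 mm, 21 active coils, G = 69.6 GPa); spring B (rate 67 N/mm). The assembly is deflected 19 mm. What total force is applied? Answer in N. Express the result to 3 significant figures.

k_A = Gd⁴/(8D³N_a) = (69.6×10³)(4.0⁴)/(8·27.0³·21) = 5.3883 N/mm
Parallel: k_eq = 5.3883 + 67 = 72.388 N/mm
F = k_eq·δ = 72.388·19 = 1375.4 N

1380 N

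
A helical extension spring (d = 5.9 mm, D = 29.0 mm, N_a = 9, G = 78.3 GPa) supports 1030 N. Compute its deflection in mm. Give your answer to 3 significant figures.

19.1 mm

k = Gd⁴/(8D³N_a) = (78.3×10³)(5.9⁴)/(8·29.0³·9) = 54.031 N/mm
δ = F/k = 1030 / 54.031 = 19.063 mm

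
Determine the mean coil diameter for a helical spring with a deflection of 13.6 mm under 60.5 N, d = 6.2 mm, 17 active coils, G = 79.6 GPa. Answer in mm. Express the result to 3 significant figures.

Required rate k = F/δ = 60.5/13.6 = 4.4485 N/mm
D = (Gd⁴/(8N_a·k))^(1/3) = (79.6×10³·6.2⁴/(8·17·4.4485))^(1/3)
  = (194413)^(1/3) = 57.9306 mm

57.9 mm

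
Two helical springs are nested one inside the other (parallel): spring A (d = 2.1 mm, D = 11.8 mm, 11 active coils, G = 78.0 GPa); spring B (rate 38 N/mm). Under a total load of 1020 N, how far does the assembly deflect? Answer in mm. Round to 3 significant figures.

21.0 mm

k_A = Gd⁴/(8D³N_a) = (78.0×10³)(2.1⁴)/(8·11.8³·11) = 10.492 N/mm
Parallel: k_eq = 10.492 + 38 = 48.492 N/mm
δ = F/k_eq = 1020/48.492 = 21.035 mm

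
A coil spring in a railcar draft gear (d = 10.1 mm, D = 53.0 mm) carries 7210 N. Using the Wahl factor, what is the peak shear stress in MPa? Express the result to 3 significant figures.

Spring index C = D/d = 53.0/10.1 = 5.2475
K_W = (4C−1)/(4C−4) + 0.615/C = 19.990/16.990 + 0.1172 = 1.2938
τ₀ = 8FD/(πd³) = 8·7210·53.0/(π·10.1³) = 3.05704e+06/3236.8 = 944.47 MPa
τ_max = K·τ₀ = 1.2938 × 944.47 = 1221.9 MPa

1220 MPa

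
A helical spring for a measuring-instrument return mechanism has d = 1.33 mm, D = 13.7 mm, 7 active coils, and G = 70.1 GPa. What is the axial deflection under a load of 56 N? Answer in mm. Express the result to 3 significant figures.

k = Gd⁴/(8D³N_a) = (70.1×10³)(1.33⁴)/(8·13.7³·7) = 1.5233 N/mm
δ = F/k = 56 / 1.5233 = 36.763 mm

36.8 mm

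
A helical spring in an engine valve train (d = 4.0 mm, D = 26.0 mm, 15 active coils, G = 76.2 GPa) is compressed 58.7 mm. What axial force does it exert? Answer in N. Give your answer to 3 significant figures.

543 N

k = Gd⁴/(8D³N_a) = (76.2×10³)(4.0⁴)/(8·26.0³·15) = 9.249 N/mm
F = k·δ = 9.249 × 58.7 = 542.91 N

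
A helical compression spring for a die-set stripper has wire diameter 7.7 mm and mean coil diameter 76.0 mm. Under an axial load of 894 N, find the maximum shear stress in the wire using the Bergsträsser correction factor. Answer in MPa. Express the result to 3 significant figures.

431 MPa

Spring index C = D/d = 76.0/7.7 = 9.8701
K_B = (4C+2)/(4C−3) = 41.481/36.481 = 1.1371
τ₀ = 8FD/(πd³) = 8·894·76.0/(π·7.7³) = 543552/1434.2 = 378.98 MPa
τ_max = K·τ₀ = 1.1371 × 378.98 = 430.93 MPa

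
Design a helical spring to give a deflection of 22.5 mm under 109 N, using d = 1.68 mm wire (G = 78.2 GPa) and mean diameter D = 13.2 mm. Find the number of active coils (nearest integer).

7

Required rate k = F/δ = 109/22.5 = 4.8444 N/mm
N_a = Gd⁴/(8D³k) = (78.2×10³ × 1.68⁴)/(8 × 13.2³ × 4.8444)
    = 622937 / 89136.5 = 6.989 → 7 coils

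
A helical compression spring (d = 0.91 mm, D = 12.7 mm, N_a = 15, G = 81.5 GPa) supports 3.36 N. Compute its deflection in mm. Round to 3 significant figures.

k = Gd⁴/(8D³N_a) = (81.5×10³)(0.91⁴)/(8·12.7³·15) = 0.22737 N/mm
δ = F/k = 3.36 / 0.22737 = 14.778 mm

14.8 mm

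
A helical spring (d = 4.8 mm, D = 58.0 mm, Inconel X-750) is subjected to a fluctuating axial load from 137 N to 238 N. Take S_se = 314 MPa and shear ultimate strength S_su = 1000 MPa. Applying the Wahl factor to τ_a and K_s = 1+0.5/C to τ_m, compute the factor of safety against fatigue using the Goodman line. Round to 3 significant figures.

2.00

C = D/d = 58.0/4.8 = 12.0833; K_W = (4C−1)/(4C−4)+0.615/C = 1.1186; K_s = 1+0.5/C = 1.0414
F_a = (F_max−F_min)/2 = 50.5 N; F_m = (F_max+F_min)/2 = 187.5 N
τ_a = K_W·8F_aD/(πd³) = 1.1186 × 67.443 = 75.439 MPa
τ_m = K_s·8F_mD/(πd³) = 1.0414 × 250.41 = 260.77 MPa
Goodman: 1/n_f = τ_a/S_se + τ_m/S_su = 75.439/314 + 260.77/1000 = 0.24025 + 0.26077 = 0.50102
n_f = 1/0.50102 = 1.996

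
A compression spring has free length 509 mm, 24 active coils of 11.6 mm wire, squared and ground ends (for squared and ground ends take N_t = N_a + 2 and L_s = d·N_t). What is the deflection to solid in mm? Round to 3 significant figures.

N_t = 26; L_s = 11.6·26 = 301.6 mm
δ_solid = L₀ − L_s = 509 − 301.6 = 207.4 mm

207 mm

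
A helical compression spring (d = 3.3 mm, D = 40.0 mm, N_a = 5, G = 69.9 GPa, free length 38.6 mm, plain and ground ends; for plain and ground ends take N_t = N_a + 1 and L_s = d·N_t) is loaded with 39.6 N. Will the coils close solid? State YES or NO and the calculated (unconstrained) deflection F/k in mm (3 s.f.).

NO, δ = 12.2 mm

k = Gd⁴/(8D³N_a) = (69.9×10³)(3.3⁴)/(8·40.0³·5) = 3.2381 N/mm
N_t = 6; L_s = 3.3·6 = 19.8 mm; δ_solid = L₀ − L_s = 38.6 − 19.8 = 18.8 mm
δ = F/k = 39.6/3.2381 = 12.229 mm
δ < δ_solid → spring does not go solid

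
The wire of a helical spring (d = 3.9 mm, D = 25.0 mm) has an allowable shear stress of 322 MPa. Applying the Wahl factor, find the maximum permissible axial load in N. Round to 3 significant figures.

243 N

C = D/d = 25.0/3.9 = 6.4103
K_W = (4C−1)/(4C−4) + 0.615/C = 24.641/21.641 + 0.0959 = 1.2346
τ_max = K·8FD/(πd³) → F_max = τ_allow·πd³/(8DK)
F_max = 322·π·3.9³/(8·25.0·1.2346) = 60007/246.91 = 243.03 N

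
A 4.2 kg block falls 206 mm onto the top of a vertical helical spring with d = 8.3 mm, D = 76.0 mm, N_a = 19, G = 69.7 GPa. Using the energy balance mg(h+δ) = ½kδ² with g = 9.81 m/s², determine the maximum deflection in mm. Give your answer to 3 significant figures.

67.4 mm

k = Gd⁴/(8D³N_a) = (69.7×10³)(8.3⁴)/(8·76.0³·19) = 4.9575 N/mm
W = mg = 4.2 × 9.81 = 41.202 N
½kδ² − Wδ − Wh = 0 → δ = (W + √(W² + 2kWh))/k
δ = (41.202 + √(1697.6 + 84154.3))/4.9575 = (41.202 + 293)/4.9575 = 67.415 mm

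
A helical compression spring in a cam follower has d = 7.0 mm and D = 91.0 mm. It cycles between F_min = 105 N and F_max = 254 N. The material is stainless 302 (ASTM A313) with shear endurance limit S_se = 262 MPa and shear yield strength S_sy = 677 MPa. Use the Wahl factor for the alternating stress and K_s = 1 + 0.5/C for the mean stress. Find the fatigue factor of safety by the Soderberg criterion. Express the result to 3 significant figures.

C = D/d = 91.0/7.0 = 13.0000; K_W = (4C−1)/(4C−4)+0.615/C = 1.1098; K_s = 1+0.5/C = 1.0385
F_a = (F_max−F_min)/2 = 74.5 N; F_m = (F_max+F_min)/2 = 179.5 N
τ_a = K_W·8F_aD/(πd³) = 1.1098 × 50.332 = 55.859 MPa
τ_m = K_s·8F_mD/(πd³) = 1.0385 × 121.27 = 125.93 MPa
Soderberg: 1/n_f = τ_a/S_se + τ_m/S_sy = 55.859/262 + 125.93/677 = 0.21320 + 0.18602 = 0.39922
n_f = 1/0.39922 = 2.505

2.50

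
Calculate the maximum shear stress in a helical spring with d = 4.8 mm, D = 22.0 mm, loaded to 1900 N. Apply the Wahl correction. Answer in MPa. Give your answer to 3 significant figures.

Spring index C = D/d = 22.0/4.8 = 4.5833
K_W = (4C−1)/(4C−4) + 0.615/C = 17.333/14.333 + 0.1342 = 1.3435
τ₀ = 8FD/(πd³) = 8·1900·22.0/(π·4.8³) = 334400/347.44 = 962.48 MPa
τ_max = K·τ₀ = 1.3435 × 962.48 = 1293.1 MPa

1290 MPa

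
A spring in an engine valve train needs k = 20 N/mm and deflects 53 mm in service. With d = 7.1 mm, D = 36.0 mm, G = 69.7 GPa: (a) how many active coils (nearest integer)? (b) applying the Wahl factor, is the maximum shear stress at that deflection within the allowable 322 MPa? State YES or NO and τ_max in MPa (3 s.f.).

(a) 24 coils; (b) NO, τ_max = 350 MPa

N_a = Gd⁴/(8D³k) = (69.7×10³)(7.1⁴)/(8·36.0³·20) = 23.73 → N_a = 24
Actual rate k = Gd⁴/(8D³·24) = 19.772 N/mm
Working load F = kδ = 19.772·53 = 1047.9 N
C = 36.0/7.1 = 5.0704; K_W = (4C−1)/(4C−4)+0.615/C = 1.3055
τ_max = K_W·8FD/(πd³) = 1.3055·268.41 = 350.42 MPa
τ_max > 322 MPa → exceeds allowable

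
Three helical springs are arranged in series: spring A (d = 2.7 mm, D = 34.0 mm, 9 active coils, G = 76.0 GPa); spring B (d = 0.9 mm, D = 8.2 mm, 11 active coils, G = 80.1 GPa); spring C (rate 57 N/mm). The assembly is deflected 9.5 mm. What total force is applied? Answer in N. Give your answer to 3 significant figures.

k_A = Gd⁴/(8D³N_a) = (76.0×10³)(2.7⁴)/(8·34.0³·9) = 1.4272 N/mm
k_B = Gd⁴/(8D³N_a) = (80.1×10³)(0.9⁴)/(8·8.2³·11) = 1.0831 N/mm
Series: 1/k_eq = 1/1.4272 + 1/1.0831 + 1/57 = 1.6414; k_eq = 0.60922 N/mm
F = k_eq·δ = 0.60922·9.5 = 5.7876 N

5.79 N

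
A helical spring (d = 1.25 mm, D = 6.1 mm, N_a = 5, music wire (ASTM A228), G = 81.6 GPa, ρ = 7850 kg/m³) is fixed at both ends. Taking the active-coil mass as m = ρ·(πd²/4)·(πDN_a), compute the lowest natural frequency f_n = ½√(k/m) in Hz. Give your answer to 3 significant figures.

2440 Hz

k = Gd⁴/(8D³N_a) = (81.6×10³)(1.25⁴)/(8·6.1³·5) = 21.942 N/mm = 21942 N/m
Wire length L = πDN_a = π·6.1·5 = 95.819 mm
m = ρ·(πd²/4)·L = 7850 × 1.2272×10⁻⁶ m² × 0.095819 m = 0.00092306 kg
f_n = ½√(k/m) = 0.5·√(21942/0.00092306) = 0.5·√(2.3771e+07) = 2437.8 Hz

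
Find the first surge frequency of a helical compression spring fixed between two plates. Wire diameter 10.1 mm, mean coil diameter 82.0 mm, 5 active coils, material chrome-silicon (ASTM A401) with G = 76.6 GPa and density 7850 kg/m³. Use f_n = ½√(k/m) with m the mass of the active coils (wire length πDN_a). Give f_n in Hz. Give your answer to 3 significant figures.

k = Gd⁴/(8D³N_a) = (76.6×10³)(10.1⁴)/(8·82.0³·5) = 36.142 N/mm = 36142 N/m
Wire length L = πDN_a = π·82.0·5 = 1288.1 mm
m = ρ·(πd²/4)·L = 7850 × 80.118×10⁻⁶ m² × 1.2881 m = 0.8101 kg
f_n = ½√(k/m) = 0.5·√(36142/0.8101) = 0.5·√(44615) = 105.61 Hz

106 Hz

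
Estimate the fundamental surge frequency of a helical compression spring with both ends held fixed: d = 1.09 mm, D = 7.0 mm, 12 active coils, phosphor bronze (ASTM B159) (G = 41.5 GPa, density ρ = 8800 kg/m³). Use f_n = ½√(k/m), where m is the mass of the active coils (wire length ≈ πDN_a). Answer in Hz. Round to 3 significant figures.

453 Hz

k = Gd⁴/(8D³N_a) = (41.5×10³)(1.09⁴)/(8·7.0³·12) = 1.7791 N/mm = 1779.1 N/m
Wire length L = πDN_a = π·7.0·12 = 263.89 mm
m = ρ·(πd²/4)·L = 8800 × 0.93313×10⁻⁶ m² × 0.26389 m = 0.002167 kg
f_n = ½√(k/m) = 0.5·√(1779.1/0.002167) = 0.5·√(8.2098e+05) = 453.04 Hz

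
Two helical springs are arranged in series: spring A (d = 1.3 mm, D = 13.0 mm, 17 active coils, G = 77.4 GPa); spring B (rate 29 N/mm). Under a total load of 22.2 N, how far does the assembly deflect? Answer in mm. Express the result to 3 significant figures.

30.8 mm

k_A = Gd⁴/(8D³N_a) = (77.4×10³)(1.3⁴)/(8·13.0³·17) = 0.73985 N/mm
Series: 1/k_eq = 1/0.73985 + 1/29 = 1.3861; k_eq = 0.72145 N/mm
δ = F/k_eq = 22.2/0.72145 = 30.771 mm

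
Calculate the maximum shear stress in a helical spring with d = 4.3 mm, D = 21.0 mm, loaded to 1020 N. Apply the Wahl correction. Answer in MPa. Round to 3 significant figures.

905 MPa

Spring index C = D/d = 21.0/4.3 = 4.8837
K_W = (4C−1)/(4C−4) + 0.615/C = 18.535/15.535 + 0.1259 = 1.3190
τ₀ = 8FD/(πd³) = 8·1020·21.0/(π·4.3³) = 171360/249.78 = 686.05 MPa
τ_max = K·τ₀ = 1.3190 × 686.05 = 904.93 MPa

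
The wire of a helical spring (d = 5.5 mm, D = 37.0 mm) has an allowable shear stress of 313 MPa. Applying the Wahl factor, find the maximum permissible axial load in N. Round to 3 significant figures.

452 N

C = D/d = 37.0/5.5 = 6.7273
K_W = (4C−1)/(4C−4) + 0.615/C = 25.909/22.909 + 0.0914 = 1.2224
τ_max = K·8FD/(πd³) → F_max = τ_allow·πd³/(8DK)
F_max = 313·π·5.5³/(8·37.0·1.2224) = 1.636e+05/361.82 = 452.16 N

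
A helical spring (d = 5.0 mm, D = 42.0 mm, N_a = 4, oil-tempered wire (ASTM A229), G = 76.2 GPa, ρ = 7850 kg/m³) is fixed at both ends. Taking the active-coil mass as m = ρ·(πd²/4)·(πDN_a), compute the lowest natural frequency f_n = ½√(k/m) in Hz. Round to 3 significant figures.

k = Gd⁴/(8D³N_a) = (76.2×10³)(5.0⁴)/(8·42.0³·4) = 20.088 N/mm = 20088 N/m
Wire length L = πDN_a = π·42.0·4 = 527.79 mm
m = ρ·(πd²/4)·L = 7850 × 19.635×10⁻⁶ m² × 0.52779 m = 0.08135 kg
f_n = ½√(k/m) = 0.5·√(20088/0.08135) = 0.5·√(2.4693e+05) = 248.46 Hz

248 Hz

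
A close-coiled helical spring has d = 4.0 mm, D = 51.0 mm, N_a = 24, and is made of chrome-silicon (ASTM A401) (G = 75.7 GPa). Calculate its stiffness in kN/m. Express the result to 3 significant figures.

0.761 kN/m

k = Gd⁴/(8D³N_a) = (75.7×10³ × 4.0⁴) / (8 × 51.0³ × 24)
  = 1.93792e+07 / 2.5469e+07 = 0.76089 N/mm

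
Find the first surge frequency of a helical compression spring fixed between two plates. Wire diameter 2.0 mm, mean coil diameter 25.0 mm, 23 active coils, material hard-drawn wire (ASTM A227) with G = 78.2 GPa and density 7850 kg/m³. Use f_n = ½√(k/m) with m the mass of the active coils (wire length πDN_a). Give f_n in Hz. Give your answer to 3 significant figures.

k = Gd⁴/(8D³N_a) = (78.2×10³)(2.0⁴)/(8·25.0³·23) = 0.4352 N/mm = 435.2 N/m
Wire length L = πDN_a = π·25.0·23 = 1806.4 mm
m = ρ·(πd²/4)·L = 7850 × 3.1416×10⁻⁶ m² × 1.8064 m = 0.044549 kg
f_n = ½√(k/m) = 0.5·√(435.2/0.044549) = 0.5·√(9769) = 49.419 Hz

49.4 Hz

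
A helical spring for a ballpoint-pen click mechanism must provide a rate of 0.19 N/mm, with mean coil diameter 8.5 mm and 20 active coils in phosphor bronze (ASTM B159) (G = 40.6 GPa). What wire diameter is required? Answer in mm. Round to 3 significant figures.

0.823 mm

d = (8D³N_a·k / G)^(1/4) = (8·8.5³·20·0.19 / (40.6×10³))^0.25
  = (0.45984)^0.25 = 0.8235 mm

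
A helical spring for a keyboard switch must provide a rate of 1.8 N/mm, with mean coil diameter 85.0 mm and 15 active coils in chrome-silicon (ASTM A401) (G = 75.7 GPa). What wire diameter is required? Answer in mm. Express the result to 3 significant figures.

6.47 mm

d = (8D³N_a·k / G)^(1/4) = (8·85.0³·15·1.8 / (75.7×10³))^0.25
  = (1752.3)^0.25 = 6.4700 mm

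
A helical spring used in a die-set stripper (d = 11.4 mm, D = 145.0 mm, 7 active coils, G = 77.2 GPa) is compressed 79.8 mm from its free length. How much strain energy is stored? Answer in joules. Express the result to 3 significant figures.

k = Gd⁴/(8D³N_a) = (77.2×10³)(11.4⁴)/(8·145.0³·7) = 7.6374 N/mm
U = ½kδ² = 0.5 × 7.6374 × 79.8² = 24318 N·mm = 24.318 J

24.3 J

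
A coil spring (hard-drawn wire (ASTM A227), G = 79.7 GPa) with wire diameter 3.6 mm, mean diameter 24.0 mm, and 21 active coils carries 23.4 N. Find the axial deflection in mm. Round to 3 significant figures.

k = Gd⁴/(8D³N_a) = (79.7×10³)(3.6⁴)/(8·24.0³·21) = 5.764 N/mm
δ = F/k = 23.4 / 5.764 = 4.0597 mm

4.06 mm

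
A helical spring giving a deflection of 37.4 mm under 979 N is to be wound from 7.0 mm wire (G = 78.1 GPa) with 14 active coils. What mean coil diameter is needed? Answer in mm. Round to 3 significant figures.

40.0 mm

Required rate k = F/δ = 979/37.4 = 26.176 N/mm
D = (Gd⁴/(8N_a·k))^(1/3) = (78.1×10³·7.0⁴/(8·14·26.176))^(1/3)
  = (63960.8)^(1/3) = 39.9918 mm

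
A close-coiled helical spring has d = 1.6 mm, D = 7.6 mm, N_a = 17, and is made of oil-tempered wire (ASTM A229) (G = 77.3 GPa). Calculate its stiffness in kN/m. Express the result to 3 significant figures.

k = Gd⁴/(8D³N_a) = (77.3×10³ × 1.6⁴) / (8 × 7.6³ × 17)
  = 506593 / 59700.7 = 8.4855 N/mm

8.49 kN/m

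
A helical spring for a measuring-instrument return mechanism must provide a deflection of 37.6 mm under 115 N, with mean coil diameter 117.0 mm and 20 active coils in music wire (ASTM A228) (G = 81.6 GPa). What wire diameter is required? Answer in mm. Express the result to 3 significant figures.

Required rate k = F/δ = 115/37.6 = 3.0585 N/mm
d = (8D³N_a·k / G)^(1/4) = (8·117.0³·20·3.0585 / (81.6×10³))^0.25
  = (9605)^0.25 = 9.8998 mm

9.90 mm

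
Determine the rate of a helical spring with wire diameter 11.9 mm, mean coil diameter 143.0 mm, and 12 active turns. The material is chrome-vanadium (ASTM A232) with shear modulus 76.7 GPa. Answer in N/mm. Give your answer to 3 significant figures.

5.48 N/mm

k = Gd⁴/(8D³N_a) = (76.7×10³ × 11.9⁴) / (8 × 143.0³ × 12)
  = 1.5381e+09 / 2.80724e+08 = 5.479 N/mm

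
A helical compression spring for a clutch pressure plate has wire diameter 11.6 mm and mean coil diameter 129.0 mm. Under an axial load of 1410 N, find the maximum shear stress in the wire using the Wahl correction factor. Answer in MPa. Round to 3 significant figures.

Spring index C = D/d = 129.0/11.6 = 11.1207
K_W = (4C−1)/(4C−4) + 0.615/C = 43.483/40.483 + 0.0553 = 1.1294
τ₀ = 8FD/(πd³) = 8·1410·129.0/(π·11.6³) = 1.45512e+06/4903.7 = 296.74 MPa
τ_max = K·τ₀ = 1.1294 × 296.74 = 335.14 MPa

335 MPa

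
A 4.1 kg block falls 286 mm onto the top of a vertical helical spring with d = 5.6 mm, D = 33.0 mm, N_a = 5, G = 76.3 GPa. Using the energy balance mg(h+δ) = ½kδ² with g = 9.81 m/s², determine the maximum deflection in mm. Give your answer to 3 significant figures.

k = Gd⁴/(8D³N_a) = (76.3×10³)(5.6⁴)/(8·33.0³·5) = 52.201 N/mm
W = mg = 4.1 × 9.81 = 40.221 N
½kδ² − Wδ − Wh = 0 → δ = (W + √(W² + 2kWh))/k
δ = (40.221 + √(1617.7 + 1.20095e+06))/52.201 = (40.221 + 1096.6)/52.201 = 21.778 mm

21.8 mm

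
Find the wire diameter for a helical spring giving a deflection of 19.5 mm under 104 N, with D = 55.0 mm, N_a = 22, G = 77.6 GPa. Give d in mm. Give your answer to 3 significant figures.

Required rate k = F/δ = 104/19.5 = 5.3333 N/mm
d = (8D³N_a·k / G)^(1/4) = (8·55.0³·22·5.3333 / (77.6×10³))^0.25
  = (2012.5)^0.25 = 6.6978 mm

6.70 mm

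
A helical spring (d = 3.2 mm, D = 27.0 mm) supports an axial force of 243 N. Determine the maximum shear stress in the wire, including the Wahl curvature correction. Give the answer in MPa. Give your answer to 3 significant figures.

Spring index C = D/d = 27.0/3.2 = 8.4375
K_W = (4C−1)/(4C−4) + 0.615/C = 32.750/29.750 + 0.0729 = 1.1737
τ₀ = 8FD/(πd³) = 8·243·27.0/(π·3.2³) = 52488/102.94 = 509.87 MPa
τ_max = K·τ₀ = 1.1737 × 509.87 = 598.45 MPa

598 MPa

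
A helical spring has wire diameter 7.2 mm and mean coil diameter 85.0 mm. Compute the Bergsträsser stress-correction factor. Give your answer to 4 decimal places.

1.1131

C = D/d = 85.0/7.2 = 11.8056
K_B = (4C+2)/(4C−3) = 49.222/44.222 = 1.1131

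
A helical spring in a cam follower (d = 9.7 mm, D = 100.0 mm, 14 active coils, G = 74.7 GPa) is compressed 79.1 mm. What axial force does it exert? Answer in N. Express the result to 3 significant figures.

467 N

k = Gd⁴/(8D³N_a) = (74.7×10³)(9.7⁴)/(8·100.0³·14) = 5.9046 N/mm
F = k·δ = 5.9046 × 79.1 = 467.05 N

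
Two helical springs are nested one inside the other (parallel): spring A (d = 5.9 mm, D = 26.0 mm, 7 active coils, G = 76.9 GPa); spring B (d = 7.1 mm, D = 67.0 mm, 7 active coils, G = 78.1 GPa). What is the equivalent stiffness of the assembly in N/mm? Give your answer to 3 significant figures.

106 N/mm

k_A = Gd⁴/(8D³N_a) = (76.9×10³)(5.9⁴)/(8·26.0³·7) = 94.673 N/mm
k_B = Gd⁴/(8D³N_a) = (78.1×10³)(7.1⁴)/(8·67.0³·7) = 11.783 N/mm
Parallel: k_eq = 94.673 + 11.783 = 106.46 N/mm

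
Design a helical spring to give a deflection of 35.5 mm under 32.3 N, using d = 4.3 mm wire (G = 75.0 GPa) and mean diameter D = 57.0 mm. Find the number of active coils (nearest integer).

Required rate k = F/δ = 32.3/35.5 = 0.90986 N/mm
N_a = Gd⁴/(8D³k) = (75.0×10³ × 4.3⁴)/(8 × 57.0³ × 0.90986)
    = 2.5641e+07 / 1.348e+06 = 19.02 → 19 coils

19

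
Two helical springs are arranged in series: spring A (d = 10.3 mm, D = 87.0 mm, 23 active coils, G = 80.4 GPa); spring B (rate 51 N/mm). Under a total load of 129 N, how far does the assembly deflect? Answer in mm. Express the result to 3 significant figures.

k_A = Gd⁴/(8D³N_a) = (80.4×10³)(10.3⁴)/(8·87.0³·23) = 7.4684 N/mm
Series: 1/k_eq = 1/7.4684 + 1/51 = 0.1535; k_eq = 6.5145 N/mm
δ = F/k_eq = 129/6.5145 = 19.802 mm

19.8 mm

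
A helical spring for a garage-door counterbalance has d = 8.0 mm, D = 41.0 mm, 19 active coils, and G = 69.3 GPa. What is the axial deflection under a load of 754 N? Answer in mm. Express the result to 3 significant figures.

27.8 mm

k = Gd⁴/(8D³N_a) = (69.3×10³)(8.0⁴)/(8·41.0³·19) = 27.096 N/mm
δ = F/k = 754 / 27.096 = 27.827 mm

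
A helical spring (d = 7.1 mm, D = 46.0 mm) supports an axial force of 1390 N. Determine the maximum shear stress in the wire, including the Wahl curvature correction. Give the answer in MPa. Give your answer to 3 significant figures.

Spring index C = D/d = 46.0/7.1 = 6.4789
K_W = (4C−1)/(4C−4) + 0.615/C = 24.915/21.915 + 0.0949 = 1.2318
τ₀ = 8FD/(πd³) = 8·1390·46.0/(π·7.1³) = 511520/1124.4 = 454.92 MPa
τ_max = K·τ₀ = 1.2318 × 454.92 = 560.38 MPa

560 MPa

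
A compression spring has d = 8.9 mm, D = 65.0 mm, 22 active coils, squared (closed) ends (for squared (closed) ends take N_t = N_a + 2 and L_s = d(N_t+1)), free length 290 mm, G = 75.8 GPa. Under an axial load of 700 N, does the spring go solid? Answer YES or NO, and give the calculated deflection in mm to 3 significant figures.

YES, δ = 71.1 mm

k = Gd⁴/(8D³N_a) = (75.8×10³)(8.9⁴)/(8·65.0³·22) = 9.8396 N/mm
N_t = 24; L_s = 8.9·25 = 222.5 mm; δ_solid = L₀ − L_s = 290 − 222.5 = 67.5 mm
δ = F/k = 700/9.8396 = 71.141 mm
δ ≥ δ_solid → spring goes solid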